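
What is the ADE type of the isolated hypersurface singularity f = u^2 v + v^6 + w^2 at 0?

D_{7}

The Hessian of f at 0 is [[0, 0, 0], [0, 0, 0], [0, 0, 2]] with rank 1, so corank 2. A Groebner basis of the Jacobian ideal J(f) in C{u,v,w} is {u^2/6 + v^5, u^3, u*v, w}; counting standard monomials gives mu = 7. Corank 2; j^3 = u^2*v has shape L^2 M (L != M), so D-series; mu = 7 gives D_7.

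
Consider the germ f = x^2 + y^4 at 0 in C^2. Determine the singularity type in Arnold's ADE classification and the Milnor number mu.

Type A_{3}, Milnor number mu = 3.

The Hessian of f at 0 has rank 1. Corank 1: A-series; mu = 3 gives A_3.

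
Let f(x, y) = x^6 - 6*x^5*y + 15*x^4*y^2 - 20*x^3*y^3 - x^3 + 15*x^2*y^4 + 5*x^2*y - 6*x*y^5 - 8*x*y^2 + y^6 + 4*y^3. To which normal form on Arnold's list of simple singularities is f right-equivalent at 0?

The Hessian of f at 0 is [[0, 0], [0, 0]] with rank 0, so corank 2. A Groebner basis of the Jacobian ideal J(f) in C{x,y} is {x*y/6 + y^5 - y^2/3, x*y^2 - 2*y^3, x^2 - 3*x*y + 2*y^2}; counting standard monomials gives mu = 7. Corank 2; j^3 = -(x - 2*y)^2*(x - y) has shape L^2 M (L != M), so D-series; mu = 7 gives D_7.

D7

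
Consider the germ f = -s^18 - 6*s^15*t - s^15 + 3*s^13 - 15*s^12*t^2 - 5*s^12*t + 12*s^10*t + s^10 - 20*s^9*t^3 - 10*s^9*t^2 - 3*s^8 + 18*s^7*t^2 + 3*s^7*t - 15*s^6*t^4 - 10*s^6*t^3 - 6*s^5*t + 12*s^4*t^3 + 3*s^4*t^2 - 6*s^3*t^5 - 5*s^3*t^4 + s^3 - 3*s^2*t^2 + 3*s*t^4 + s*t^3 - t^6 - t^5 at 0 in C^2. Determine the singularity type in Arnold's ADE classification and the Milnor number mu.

Type E7, Milnor number mu = 7.

The Hessian of f at 0 has rank 0. Corank 2; j^3 = s^3 is a perfect cube, so E-series; the 4-jet and mu = 7 give E_7.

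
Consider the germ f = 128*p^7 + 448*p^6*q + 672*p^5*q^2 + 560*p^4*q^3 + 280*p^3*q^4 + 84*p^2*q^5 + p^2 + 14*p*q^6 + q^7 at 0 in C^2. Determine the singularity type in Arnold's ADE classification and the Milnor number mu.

Type A6, Milnor number mu = 6.

The Hessian of f at 0 is [[2, 0], [0, 0]] with rank 1, so corank 1. A Groebner basis of the Jacobian ideal J(f) in C{p,q} is {q^6, p}; counting standard monomials gives mu = 6. Corank 1: A-series; mu = 6 gives A_6.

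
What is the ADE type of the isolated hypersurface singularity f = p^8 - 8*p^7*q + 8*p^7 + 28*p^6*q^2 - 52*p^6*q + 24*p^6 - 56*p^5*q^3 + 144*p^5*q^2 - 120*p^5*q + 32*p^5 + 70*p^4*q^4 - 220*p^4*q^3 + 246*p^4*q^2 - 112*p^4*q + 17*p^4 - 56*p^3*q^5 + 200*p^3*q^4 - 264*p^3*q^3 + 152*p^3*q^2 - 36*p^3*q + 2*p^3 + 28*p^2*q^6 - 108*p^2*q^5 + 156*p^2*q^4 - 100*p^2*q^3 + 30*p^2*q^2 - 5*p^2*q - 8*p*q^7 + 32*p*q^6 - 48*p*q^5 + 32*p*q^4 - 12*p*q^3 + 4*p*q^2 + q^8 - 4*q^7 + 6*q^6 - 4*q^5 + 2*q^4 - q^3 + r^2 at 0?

The Hessian of f at 0 has rank 1. Corank 2; j^3 = (p - q)^2*(2*p - q) has shape L^2 M (L != M), so D-series; mu = 5 gives D_5.

D5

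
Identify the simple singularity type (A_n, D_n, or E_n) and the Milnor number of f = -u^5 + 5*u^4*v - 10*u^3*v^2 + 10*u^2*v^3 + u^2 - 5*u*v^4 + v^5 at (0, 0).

Type A_{4}, Milnor number mu = 4.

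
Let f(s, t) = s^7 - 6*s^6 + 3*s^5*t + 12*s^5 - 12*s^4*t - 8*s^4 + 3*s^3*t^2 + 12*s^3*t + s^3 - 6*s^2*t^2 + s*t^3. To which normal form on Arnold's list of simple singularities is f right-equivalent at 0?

E7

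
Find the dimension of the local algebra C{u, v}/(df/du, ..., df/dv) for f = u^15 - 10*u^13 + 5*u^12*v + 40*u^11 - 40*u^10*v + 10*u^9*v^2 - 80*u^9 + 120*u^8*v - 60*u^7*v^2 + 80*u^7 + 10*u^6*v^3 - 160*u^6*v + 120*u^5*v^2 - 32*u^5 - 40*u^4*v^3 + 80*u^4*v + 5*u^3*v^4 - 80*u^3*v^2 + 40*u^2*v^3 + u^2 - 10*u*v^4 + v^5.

4

The Hessian of f at 0 is [[2, 0], [0, 0]] with rank 1, so corank 1. A Groebner basis of the Jacobian ideal J(f) in C{u,v} is {v^4, u}; counting standard monomials gives mu = 4. Corank 1: A-series; mu = 4 gives A_4.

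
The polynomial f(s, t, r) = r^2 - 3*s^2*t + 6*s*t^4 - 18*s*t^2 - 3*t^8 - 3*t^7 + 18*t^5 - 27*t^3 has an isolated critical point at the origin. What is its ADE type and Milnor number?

Type D_9, Milnor number mu = 9.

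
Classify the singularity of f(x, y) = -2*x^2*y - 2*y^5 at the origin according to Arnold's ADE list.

D6

The Hessian of f at 0 is [[0, 0], [0, 0]] with rank 0, so corank 2. A Groebner basis of the Jacobian ideal J(f) in C{x,y} is {x^2/5 + y^4, x^3, x*y}; counting standard monomials gives mu = 6. Corank 2; j^3 = -2*x^2*y has shape L^2 M (L != M), so D-series; mu = 6 gives D_6.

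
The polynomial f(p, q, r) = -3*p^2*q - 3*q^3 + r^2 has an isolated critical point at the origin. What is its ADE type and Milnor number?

The Hessian of f at 0 is [[0, 0, 0], [0, 0, 0], [0, 0, 2]] with rank 1, so corank 2. A Groebner basis of the Jacobian ideal J(f) in C{p,q,r} is {q^3, p^2 + 3*q^2, p*q, r}; counting standard monomials gives mu = 4. Corank 2; j^3 = -3*q*(p^2 + q^2) splits into three distinct lines over C (the quadratic factor has nonzero discriminant), so D_4.

Type D_4, Milnor number mu = 4.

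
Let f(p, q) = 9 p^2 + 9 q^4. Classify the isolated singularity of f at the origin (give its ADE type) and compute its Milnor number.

The Hessian of f at 0 has rank 1. Corank 1: A-series; mu = 3 gives A_3.

Type A_3, Milnor number mu = 3.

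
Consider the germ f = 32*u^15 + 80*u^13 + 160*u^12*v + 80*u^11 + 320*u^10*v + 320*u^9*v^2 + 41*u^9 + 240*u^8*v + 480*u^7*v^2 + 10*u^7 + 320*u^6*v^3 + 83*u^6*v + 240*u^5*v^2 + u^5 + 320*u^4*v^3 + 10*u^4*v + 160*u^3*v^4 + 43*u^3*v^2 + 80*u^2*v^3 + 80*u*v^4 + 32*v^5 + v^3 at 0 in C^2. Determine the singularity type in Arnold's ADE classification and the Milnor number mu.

The Hessian of f at 0 has rank 0. Corank 2; j^3 = v^3 is a perfect cube, so E-series; the 5-jet and mu = 8 give E_8.

Type E_8, Milnor number mu = 8.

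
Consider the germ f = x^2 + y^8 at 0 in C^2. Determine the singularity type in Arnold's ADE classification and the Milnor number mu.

Type A_7, Milnor number mu = 7.

The Hessian of f at 0 has rank 1. Corank 1: A-series; mu = 7 gives A_7.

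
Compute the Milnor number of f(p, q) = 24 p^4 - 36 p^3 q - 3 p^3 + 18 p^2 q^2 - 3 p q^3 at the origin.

7

The Hessian of f at 0 has rank 0. Corank 2; j^3 = -3*p^3 is a perfect cube, so E-series; the 4-jet and mu = 7 give E_7.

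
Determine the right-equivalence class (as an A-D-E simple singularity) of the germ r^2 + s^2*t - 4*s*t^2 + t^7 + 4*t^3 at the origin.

The Hessian of f at 0 is [[0, 0, 0], [0, 0, 0], [0, 0, 2]] with rank 1, so corank 2. A Groebner basis of the Jacobian ideal J(f) in C{s,t,r} is {s^2/7 + t^6 - 4*t^2/7, s^3 - 8*t^3, s*t - 2*t^2, r}; counting standard monomials gives mu = 8. Corank 2; j^3 = t*(s - 2*t)^2 has shape L^2 M (L != M), so D-series; mu = 8 gives D_8.

D8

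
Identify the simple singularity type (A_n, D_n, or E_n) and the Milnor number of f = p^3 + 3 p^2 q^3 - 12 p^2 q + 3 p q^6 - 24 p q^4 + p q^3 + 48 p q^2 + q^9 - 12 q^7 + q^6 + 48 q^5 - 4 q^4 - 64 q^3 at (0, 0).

The Hessian of f at 0 is [[0, 0], [0, 0]] with rank 0, so corank 2. A Groebner basis of the Jacobian ideal J(f) in C{p,q} is {p^3 - 12*p^2*q - 384*p^2 + 3072*p*q - 6144*q^2, 12*p^2 + p*q^2 - 96*p*q + 192*q^2, 3*p^2 - 24*p*q + q^3 + 48*q^2}; counting standard monomials gives mu = 7. Corank 2; j^3 = (p - 4*q)^3 is a perfect cube, so E-series; the 4-jet and mu = 7 give E_7.

Type E_{7}, Milnor number mu = 7.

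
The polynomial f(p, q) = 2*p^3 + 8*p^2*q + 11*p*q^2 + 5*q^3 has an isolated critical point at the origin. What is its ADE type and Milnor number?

The Hessian of f at 0 has rank 0. Corank 2; j^3 = (p + q)*(2*p^2 + 6*p*q + 5*q^2) splits into three distinct lines over C (the quadratic factor has nonzero discriminant), so D_4.

Type D_{4}, Milnor number mu = 4.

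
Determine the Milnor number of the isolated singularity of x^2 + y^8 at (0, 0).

The Hessian of f at 0 has rank 1. Corank 1: A-series; mu = 7 gives A_7.

7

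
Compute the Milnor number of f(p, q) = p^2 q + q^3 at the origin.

The Hessian of f at 0 has rank 0. Corank 2; j^3 = q*(p^2 + q^2) splits into three distinct lines over C (the quadratic factor has nonzero discriminant), so D_4.

4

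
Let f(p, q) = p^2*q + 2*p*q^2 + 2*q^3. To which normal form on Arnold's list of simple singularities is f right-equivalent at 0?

D_4

The Hessian of f at 0 is [[0, 0], [0, 0]] with rank 0, so corank 2. A Groebner basis of the Jacobian ideal J(f) in C{p,q} is {q^3, p^2 + 2*q^2, p*q + q^2}; counting standard monomials gives mu = 4. Corank 2; j^3 = q*(p^2 + 2*p*q + 2*q^2) splits into three distinct lines over C (the quadratic factor has nonzero discriminant), so D_4.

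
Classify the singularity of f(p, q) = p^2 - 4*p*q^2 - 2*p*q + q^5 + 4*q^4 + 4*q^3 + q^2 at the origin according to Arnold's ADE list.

A_{4}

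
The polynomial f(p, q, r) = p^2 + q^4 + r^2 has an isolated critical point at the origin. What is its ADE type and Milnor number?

Type A_{3}, Milnor number mu = 3.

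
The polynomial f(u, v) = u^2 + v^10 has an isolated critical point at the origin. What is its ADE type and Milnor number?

The Hessian of f at 0 has rank 1. Corank 1: A-series; mu = 9 gives A_9.

Type A_9, Milnor number mu = 9.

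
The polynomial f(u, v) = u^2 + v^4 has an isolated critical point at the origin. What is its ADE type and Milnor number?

Type A_{3}, Milnor number mu = 3.

The Hessian of f at 0 is [[2, 0], [0, 0]] with rank 1, so corank 1. A Groebner basis of the Jacobian ideal J(f) in C{u,v} is {v^3, u}; counting standard monomials gives mu = 3. Corank 1: A-series; mu = 3 gives A_3.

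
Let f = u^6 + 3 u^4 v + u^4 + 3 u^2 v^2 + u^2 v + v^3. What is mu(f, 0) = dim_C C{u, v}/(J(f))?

The Hessian of f at 0 has rank 0. Corank 2; j^3 = v*(u^2 + v^2) splits into three distinct lines over C (the quadratic factor has nonzero discriminant), so D_4.

4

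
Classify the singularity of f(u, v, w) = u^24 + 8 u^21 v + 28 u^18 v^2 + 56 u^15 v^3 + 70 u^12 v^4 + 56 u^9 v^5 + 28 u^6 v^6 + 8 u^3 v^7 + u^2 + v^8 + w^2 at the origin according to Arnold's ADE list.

The Hessian of f at 0 is [[2, 0, 0], [0, 0, 0], [0, 0, 2]] with rank 2, so corank 1. A Groebner basis of the Jacobian ideal J(f) in C{u,v,w} is {v^7, u, w}; counting standard monomials gives mu = 7. Corank 1: A-series; mu = 7 gives A_7.

A_7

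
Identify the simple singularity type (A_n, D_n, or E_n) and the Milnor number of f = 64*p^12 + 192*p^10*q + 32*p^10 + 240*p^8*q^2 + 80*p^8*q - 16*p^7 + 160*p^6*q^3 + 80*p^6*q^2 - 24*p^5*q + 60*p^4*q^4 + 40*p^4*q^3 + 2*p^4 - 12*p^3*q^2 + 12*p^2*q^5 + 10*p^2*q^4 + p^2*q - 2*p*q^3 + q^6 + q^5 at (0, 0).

Type D_{7}, Milnor number mu = 7.

The Hessian of f at 0 has rank 0. Corank 2; j^3 = p^2*q has shape L^2 M (L != M), so D-series; mu = 7 gives D_7.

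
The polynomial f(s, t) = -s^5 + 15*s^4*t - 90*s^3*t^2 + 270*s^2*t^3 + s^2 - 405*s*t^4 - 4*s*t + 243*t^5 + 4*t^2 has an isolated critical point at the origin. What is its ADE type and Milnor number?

Type A_4, Milnor number mu = 4.

The Hessian of f at 0 is [[2, -4], [-4, 8]] with rank 1, so corank 1. A Groebner basis of the Jacobian ideal J(f) in C{s,t} is {t^4, s - 2*t}; counting standard monomials gives mu = 4. Corank 1: A-series; mu = 4 gives A_4.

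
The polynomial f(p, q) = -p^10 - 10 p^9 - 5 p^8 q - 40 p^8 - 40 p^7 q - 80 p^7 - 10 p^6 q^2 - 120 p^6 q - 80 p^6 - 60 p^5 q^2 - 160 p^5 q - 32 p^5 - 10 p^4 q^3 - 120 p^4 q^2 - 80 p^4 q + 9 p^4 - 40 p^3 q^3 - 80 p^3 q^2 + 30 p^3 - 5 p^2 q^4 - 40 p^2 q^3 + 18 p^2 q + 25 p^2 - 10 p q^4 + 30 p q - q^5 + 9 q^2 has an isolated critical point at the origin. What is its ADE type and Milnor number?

The Hessian of f at 0 has rank 1. Corank 1: A-series; mu = 4 gives A_4.

Type A4, Milnor number mu = 4.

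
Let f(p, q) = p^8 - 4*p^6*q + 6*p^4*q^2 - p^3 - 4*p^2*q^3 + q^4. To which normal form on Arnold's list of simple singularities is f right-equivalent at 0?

E_{6}

The Hessian of f at 0 has rank 0. Corank 2; j^3 = -p^3 is a perfect cube, so E-series; the 4-jet and mu = 6 give E_6.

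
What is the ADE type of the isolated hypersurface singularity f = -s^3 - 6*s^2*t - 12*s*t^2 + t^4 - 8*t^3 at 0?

The Hessian of f at 0 has rank 0. Corank 2; j^3 = -(s + 2*t)^3 is a perfect cube, so E-series; the 4-jet and mu = 6 give E_6.

E6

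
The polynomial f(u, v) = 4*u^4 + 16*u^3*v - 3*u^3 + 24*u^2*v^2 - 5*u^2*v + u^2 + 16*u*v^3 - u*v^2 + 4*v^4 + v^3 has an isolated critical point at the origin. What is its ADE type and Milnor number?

Type A_{2}, Milnor number mu = 2.

The Hessian of f at 0 has rank 1. Corank 1: A-series; mu = 2 gives A_2.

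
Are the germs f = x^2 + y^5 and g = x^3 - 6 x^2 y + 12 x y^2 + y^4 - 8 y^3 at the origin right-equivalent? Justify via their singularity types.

The Hessian of f at 0 has rank 1. Corank 1: A-series; mu = 4 gives A_4. The Hessian of g at 0 has rank 0. Corank 2; j^3 = (x - 2*y)^3 is a perfect cube, so E-series; the 4-jet and mu = 6 give E_6. f is A_4 but g is E_6, hence not right-equivalent.

No.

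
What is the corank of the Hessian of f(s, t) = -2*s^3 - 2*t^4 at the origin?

2

The Hessian at 0 is [[0, 0], [0, 0]] of rank 0; hence corank 2.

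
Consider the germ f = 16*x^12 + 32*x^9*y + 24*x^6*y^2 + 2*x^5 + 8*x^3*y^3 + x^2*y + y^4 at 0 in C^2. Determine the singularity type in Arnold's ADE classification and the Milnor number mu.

The Hessian of f at 0 has rank 0. Corank 2; j^3 = x^2*y has shape L^2 M (L != M), so D-series; mu = 5 gives D_5.

Type D_{5}, Milnor number mu = 5.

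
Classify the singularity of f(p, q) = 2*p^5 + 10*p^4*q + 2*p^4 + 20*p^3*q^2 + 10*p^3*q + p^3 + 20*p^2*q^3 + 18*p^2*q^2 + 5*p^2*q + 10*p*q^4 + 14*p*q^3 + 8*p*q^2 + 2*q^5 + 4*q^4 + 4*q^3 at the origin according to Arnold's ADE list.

D_{6}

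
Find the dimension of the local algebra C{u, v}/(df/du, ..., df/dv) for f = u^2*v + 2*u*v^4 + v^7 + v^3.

The Hessian of f at 0 has rank 0. Corank 2; j^3 = v*(u^2 + v^2) splits into three distinct lines over C (the quadratic factor has nonzero discriminant), so D_4.

4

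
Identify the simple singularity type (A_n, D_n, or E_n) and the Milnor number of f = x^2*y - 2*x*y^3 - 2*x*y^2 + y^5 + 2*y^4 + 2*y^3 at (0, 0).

Type D_4, Milnor number mu = 4.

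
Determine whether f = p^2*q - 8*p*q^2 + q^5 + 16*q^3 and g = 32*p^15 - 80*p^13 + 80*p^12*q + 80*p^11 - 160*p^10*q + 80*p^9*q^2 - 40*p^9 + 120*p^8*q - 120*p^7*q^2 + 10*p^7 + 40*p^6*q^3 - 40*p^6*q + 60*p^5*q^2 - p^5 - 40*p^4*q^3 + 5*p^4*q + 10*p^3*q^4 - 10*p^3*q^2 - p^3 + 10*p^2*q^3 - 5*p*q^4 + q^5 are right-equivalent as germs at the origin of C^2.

No.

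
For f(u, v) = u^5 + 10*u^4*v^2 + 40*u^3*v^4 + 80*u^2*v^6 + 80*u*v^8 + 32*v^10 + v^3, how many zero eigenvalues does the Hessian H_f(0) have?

2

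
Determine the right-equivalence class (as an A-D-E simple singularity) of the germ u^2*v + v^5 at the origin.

D_{6}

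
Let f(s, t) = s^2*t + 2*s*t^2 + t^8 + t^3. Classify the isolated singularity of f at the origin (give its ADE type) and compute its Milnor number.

The Hessian of f at 0 is [[0, 0], [0, 0]] with rank 0, so corank 2. A Groebner basis of the Jacobian ideal J(f) in C{s,t} is {s^2/8 + t^7 - t^2/8, s^3 + t^3, s*t + t^2}; counting standard monomials gives mu = 9. Corank 2; j^3 = t*(s + t)^2 has shape L^2 M (L != M), so D-series; mu = 9 gives D_9.

Type D9, Milnor number mu = 9.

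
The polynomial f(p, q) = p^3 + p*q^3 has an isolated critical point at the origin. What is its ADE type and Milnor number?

Type E7, Milnor number mu = 7.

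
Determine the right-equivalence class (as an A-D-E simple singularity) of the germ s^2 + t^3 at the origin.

The Hessian of f at 0 has rank 1. Corank 1: A-series; mu = 2 gives A_2.

A_2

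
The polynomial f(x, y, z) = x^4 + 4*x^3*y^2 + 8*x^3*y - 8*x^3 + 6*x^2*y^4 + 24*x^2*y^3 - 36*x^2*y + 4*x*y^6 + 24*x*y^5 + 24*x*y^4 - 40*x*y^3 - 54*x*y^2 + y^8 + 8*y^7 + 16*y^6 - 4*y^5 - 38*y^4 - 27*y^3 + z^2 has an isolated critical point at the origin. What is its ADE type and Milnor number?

Type E_{6}, Milnor number mu = 6.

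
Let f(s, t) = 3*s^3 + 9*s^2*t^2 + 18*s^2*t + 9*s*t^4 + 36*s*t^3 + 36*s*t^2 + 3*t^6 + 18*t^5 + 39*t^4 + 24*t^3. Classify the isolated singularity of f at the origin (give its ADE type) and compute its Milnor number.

Type E_{6}, Milnor number mu = 6.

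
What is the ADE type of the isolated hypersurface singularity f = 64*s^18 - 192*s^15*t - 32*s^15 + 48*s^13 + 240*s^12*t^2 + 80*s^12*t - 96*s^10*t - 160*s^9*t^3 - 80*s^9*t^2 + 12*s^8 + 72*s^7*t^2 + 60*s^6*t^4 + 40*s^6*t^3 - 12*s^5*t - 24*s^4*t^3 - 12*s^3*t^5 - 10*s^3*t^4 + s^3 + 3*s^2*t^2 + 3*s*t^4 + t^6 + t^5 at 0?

E_8

The Hessian of f at 0 has rank 0. Corank 2; j^3 = s^3 is a perfect cube, so E-series; the 5-jet and mu = 8 give E_8.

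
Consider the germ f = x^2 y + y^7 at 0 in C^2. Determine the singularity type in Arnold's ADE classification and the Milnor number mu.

Type D_8, Milnor number mu = 8.

The Hessian of f at 0 has rank 0. Corank 2; j^3 = x^2*y has shape L^2 M (L != M), so D-series; mu = 8 gives D_8.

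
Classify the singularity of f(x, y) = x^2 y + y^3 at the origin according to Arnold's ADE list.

D_{4}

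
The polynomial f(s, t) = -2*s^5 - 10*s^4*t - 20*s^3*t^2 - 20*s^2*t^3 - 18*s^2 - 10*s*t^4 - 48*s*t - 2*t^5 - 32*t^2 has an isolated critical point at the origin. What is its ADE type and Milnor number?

Type A_4, Milnor number mu = 4.

The Hessian of f at 0 has rank 1. Corank 1: A-series; mu = 4 gives A_4.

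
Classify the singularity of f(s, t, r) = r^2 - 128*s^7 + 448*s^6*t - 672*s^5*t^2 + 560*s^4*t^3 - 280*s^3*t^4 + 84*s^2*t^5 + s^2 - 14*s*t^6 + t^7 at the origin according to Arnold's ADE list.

The Hessian of f at 0 is [[2, 0, 0], [0, 0, 0], [0, 0, 2]] with rank 2, so corank 1. A Groebner basis of the Jacobian ideal J(f) in C{s,t,r} is {t^6, s, r}; counting standard monomials gives mu = 6. Corank 1: A-series; mu = 6 gives A_6.

A_6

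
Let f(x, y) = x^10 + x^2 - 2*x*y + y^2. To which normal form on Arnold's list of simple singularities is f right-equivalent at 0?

The Hessian of f at 0 has rank 1. Corank 1: A-series; mu = 9 gives A_9.

A_9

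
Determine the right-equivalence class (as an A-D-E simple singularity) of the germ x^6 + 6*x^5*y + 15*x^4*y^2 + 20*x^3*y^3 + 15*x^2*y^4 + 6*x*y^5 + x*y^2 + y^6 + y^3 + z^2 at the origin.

D_7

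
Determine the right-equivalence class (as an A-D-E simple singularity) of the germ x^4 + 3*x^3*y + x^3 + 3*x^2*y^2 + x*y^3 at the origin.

E_7

The Hessian of f at 0 has rank 0. Corank 2; j^3 = x^3 is a perfect cube, so E-series; the 4-jet and mu = 7 give E_7.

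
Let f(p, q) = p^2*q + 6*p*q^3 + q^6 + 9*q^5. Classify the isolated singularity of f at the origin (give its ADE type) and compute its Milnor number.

Type D_7, Milnor number mu = 7.

The Hessian of f at 0 is [[0, 0], [0, 0]] with rank 0, so corank 2. A Groebner basis of the Jacobian ideal J(f) in C{p,q} is {p^3, p^2*q + 3*p^2/2 + 9*p*q^2/2, p*q/3 + q^3}; counting standard monomials gives mu = 7. Corank 2; j^3 = p^2*q has shape L^2 M (L != M), so D-series; mu = 7 gives D_7.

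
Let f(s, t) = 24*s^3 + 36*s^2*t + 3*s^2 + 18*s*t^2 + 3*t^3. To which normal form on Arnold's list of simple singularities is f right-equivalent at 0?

A_2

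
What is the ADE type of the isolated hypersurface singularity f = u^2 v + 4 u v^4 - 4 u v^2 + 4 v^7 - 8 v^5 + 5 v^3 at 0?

D_{4}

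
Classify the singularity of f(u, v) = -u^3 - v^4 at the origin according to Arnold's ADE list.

The Hessian of f at 0 is [[0, 0], [0, 0]] with rank 0, so corank 2. A Groebner basis of the Jacobian ideal J(f) in C{u,v} is {v^3, u^2}; counting standard monomials gives mu = 6. Corank 2; j^3 = -u^3 is a perfect cube, so E-series; the 4-jet and mu = 6 give E_6.

E_{6}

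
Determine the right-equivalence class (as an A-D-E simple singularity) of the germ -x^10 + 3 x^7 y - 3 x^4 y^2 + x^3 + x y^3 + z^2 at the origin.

E_7

The Hessian of f at 0 is [[0, 0, 0], [0, 0, 0], [0, 0, 2]] with rank 1, so corank 2. A Groebner basis of the Jacobian ideal J(f) in C{x,y,z} is {x^3, x*y^2, 3*x^2 + y^3, z}; counting standard monomials gives mu = 7. Corank 2; j^3 = x^3 is a perfect cube, so E-series; the 4-jet and mu = 7 give E_7.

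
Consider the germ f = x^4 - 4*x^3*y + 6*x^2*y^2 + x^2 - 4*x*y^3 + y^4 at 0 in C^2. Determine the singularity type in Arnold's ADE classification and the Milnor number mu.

Type A3, Milnor number mu = 3.

The Hessian of f at 0 has rank 1. Corank 1: A-series; mu = 3 gives A_3.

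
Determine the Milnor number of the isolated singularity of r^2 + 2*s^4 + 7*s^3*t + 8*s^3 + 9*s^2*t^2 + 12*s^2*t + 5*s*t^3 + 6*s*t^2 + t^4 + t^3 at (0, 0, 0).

The Hessian of f at 0 has rank 1. Corank 2; j^3 = (2*s + t)^3 is a perfect cube, so E-series; the 4-jet and mu = 7 give E_7.

7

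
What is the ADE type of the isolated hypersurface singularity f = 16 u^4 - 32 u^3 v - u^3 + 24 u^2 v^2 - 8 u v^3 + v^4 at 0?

E_6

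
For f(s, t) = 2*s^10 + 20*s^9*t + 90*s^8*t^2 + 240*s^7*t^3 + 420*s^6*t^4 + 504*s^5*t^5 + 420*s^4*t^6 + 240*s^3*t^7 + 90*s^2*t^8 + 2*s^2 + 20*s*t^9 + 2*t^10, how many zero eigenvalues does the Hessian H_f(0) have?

1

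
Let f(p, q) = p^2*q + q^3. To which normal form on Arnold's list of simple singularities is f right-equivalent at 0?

D_4

The Hessian of f at 0 has rank 0. Corank 2; j^3 = q*(p^2 + q^2) splits into three distinct lines over C (the quadratic factor has nonzero discriminant), so D_4.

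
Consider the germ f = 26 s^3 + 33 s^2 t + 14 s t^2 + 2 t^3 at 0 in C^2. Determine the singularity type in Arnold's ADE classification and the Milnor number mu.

Type D4, Milnor number mu = 4.

The Hessian of f at 0 has rank 0. Corank 2; j^3 = (2*s + t)*(13*s^2 + 10*s*t + 2*t^2) splits into three distinct lines over C (the quadratic factor has nonzero discriminant), so D_4.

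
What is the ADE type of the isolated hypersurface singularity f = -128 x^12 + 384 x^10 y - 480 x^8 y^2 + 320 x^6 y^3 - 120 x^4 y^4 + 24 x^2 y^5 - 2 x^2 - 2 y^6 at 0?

A5

The Hessian of f at 0 has rank 1. Corank 1: A-series; mu = 5 gives A_5.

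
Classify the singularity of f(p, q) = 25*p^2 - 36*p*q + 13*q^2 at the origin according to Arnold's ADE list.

The Hessian of f at 0 has rank 2. Corank 0: nondegenerate Morse point, so A_1.

A_1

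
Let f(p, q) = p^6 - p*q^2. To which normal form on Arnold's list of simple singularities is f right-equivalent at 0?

D_7

The Hessian of f at 0 has rank 0. Corank 2; j^3 = -p*q^2 has shape L^2 M (L != M), so D-series; mu = 7 gives D_7.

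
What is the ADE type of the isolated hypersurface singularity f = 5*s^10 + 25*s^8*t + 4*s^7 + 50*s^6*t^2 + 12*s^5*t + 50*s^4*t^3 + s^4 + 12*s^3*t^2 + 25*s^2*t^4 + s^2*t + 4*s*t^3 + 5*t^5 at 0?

D6

The Hessian of f at 0 has rank 0. Corank 2; j^3 = s^2*t has shape L^2 M (L != M), so D-series; mu = 6 gives D_6.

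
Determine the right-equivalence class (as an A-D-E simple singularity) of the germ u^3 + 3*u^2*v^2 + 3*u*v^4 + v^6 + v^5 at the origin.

The Hessian of f at 0 has rank 0. Corank 2; j^3 = u^3 is a perfect cube, so E-series; the 5-jet and mu = 8 give E_8.

E_{8}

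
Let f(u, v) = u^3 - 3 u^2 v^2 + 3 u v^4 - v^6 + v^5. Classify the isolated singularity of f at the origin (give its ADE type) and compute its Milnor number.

Type E8, Milnor number mu = 8.

The Hessian of f at 0 is [[0, 0], [0, 0]] with rank 0, so corank 2. A Groebner basis of the Jacobian ideal J(f) in C{u,v} is {v^4, u^3, -u^2/2 + u*v^2}; counting standard monomials gives mu = 8. Corank 2; j^3 = u^3 is a perfect cube, so E-series; the 5-jet and mu = 8 give E_8.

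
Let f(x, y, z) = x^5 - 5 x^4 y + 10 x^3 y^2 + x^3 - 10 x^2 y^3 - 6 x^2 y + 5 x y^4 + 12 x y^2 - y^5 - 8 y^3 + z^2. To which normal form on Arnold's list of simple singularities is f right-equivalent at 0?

E_{8}

The Hessian of f at 0 is [[0, 0, 0], [0, 0, 0], [0, 0, 2]] with rank 1, so corank 2. A Groebner basis of the Jacobian ideal J(f) in C{x,y,z} is {y^5, x*y^3 - 7*y^4/4, x^2 - 4*x*y + 4*y^2, z}; counting standard monomials gives mu = 8. Corank 2; j^3 = (x - 2*y)^3 is a perfect cube, so E-series; the 5-jet and mu = 8 give E_8.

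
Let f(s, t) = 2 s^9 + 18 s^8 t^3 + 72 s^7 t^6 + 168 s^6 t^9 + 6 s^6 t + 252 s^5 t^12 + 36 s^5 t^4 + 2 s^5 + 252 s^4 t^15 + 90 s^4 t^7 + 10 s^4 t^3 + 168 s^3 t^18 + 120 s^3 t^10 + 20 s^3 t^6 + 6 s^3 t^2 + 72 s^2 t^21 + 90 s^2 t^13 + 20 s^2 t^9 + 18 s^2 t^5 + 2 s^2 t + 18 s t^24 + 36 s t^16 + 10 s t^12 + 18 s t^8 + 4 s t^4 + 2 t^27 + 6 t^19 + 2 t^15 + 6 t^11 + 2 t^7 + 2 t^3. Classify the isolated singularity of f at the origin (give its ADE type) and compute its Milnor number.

Type D4, Milnor number mu = 4.

The Hessian of f at 0 has rank 0. Corank 2; j^3 = 2*t*(s^2 + t^2) splits into three distinct lines over C (the quadratic factor has nonzero discriminant), so D_4.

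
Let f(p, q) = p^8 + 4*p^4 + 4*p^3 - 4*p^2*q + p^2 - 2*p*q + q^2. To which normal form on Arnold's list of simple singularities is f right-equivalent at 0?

A_{7}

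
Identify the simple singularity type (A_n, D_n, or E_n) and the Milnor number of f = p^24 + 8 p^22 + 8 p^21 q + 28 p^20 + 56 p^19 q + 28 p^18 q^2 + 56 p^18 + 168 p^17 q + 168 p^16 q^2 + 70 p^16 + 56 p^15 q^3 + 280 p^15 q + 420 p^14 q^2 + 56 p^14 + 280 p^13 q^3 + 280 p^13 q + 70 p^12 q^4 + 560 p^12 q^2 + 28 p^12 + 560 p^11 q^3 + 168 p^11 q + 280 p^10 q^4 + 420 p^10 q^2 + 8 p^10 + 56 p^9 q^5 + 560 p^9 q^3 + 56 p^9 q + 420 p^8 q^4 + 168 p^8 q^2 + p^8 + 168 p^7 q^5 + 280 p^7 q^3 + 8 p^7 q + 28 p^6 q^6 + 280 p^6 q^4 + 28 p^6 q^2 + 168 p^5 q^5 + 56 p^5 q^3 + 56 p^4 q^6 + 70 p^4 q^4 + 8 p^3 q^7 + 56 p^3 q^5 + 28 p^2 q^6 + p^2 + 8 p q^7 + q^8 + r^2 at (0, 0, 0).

The Hessian of f at 0 has rank 2. Corank 1: A-series; mu = 7 gives A_7.

Type A_{7}, Milnor number mu = 7.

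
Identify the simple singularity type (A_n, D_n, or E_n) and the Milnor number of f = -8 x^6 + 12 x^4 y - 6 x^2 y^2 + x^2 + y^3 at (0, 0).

The Hessian of f at 0 is [[2, 0], [0, 0]] with rank 1, so corank 1. A Groebner basis of the Jacobian ideal J(f) in C{x,y} is {y^2, x}; counting standard monomials gives mu = 2. Corank 1: A-series; mu = 2 gives A_2.

Type A_2, Milnor number mu = 2.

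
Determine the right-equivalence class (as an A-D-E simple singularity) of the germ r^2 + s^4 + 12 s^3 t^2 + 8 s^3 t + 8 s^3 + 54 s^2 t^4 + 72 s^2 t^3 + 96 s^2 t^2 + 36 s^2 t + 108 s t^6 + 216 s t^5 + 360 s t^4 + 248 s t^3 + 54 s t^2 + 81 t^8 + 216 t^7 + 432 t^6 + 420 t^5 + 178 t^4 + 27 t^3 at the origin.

The Hessian of f at 0 has rank 1. Corank 2; j^3 = (2*s + 3*t)^3 is a perfect cube, so E-series; the 4-jet and mu = 6 give E_6.

E_{6}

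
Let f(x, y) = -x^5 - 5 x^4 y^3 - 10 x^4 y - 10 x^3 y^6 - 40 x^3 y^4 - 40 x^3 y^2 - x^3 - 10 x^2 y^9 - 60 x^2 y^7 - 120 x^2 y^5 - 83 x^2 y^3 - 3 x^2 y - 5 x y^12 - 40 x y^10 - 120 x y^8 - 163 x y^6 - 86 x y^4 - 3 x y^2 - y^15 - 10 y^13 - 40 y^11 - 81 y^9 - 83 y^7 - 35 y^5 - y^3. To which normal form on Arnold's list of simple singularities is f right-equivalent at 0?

The Hessian of f at 0 has rank 0. Corank 2; j^3 = -(x + y)^3 is a perfect cube, so E-series; the 5-jet and mu = 8 give E_8.

E8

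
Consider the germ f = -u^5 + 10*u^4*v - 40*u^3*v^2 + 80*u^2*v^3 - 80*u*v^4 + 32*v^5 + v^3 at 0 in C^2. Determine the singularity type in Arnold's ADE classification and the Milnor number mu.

Type E_8, Milnor number mu = 8.

The Hessian of f at 0 is [[0, 0], [0, 0]] with rank 0, so corank 2. A Groebner basis of the Jacobian ideal J(f) in C{u,v} is {u^4 - 8*u^3*v, v^2}; counting standard monomials gives mu = 8. Corank 2; j^3 = v^3 is a perfect cube, so E-series; the 5-jet and mu = 8 give E_8.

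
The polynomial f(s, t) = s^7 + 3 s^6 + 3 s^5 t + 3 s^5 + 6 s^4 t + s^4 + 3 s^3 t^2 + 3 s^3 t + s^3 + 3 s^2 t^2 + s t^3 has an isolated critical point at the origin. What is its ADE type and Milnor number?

Type E_7, Milnor number mu = 7.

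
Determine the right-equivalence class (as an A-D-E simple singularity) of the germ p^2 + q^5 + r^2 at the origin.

The Hessian of f at 0 is [[2, 0, 0], [0, 0, 0], [0, 0, 2]] with rank 2, so corank 1. A Groebner basis of the Jacobian ideal J(f) in C{p,q,r} is {q^4, p, r}; counting standard monomials gives mu = 4. Corank 1: A-series; mu = 4 gives A_4.

A_{4}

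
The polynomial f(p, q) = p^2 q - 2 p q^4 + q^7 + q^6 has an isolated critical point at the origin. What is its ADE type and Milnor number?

Type D_7, Milnor number mu = 7.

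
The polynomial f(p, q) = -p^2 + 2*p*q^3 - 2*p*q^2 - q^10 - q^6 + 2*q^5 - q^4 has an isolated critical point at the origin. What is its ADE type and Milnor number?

The Hessian of f at 0 is [[-2, 0], [0, 0]] with rank 1, so corank 1. A Groebner basis of the Jacobian ideal J(f) in C{p,q} is {p^4 + p^3/3 - p^2*q - 5*p^2/3 - 7*p*q^2/3 - 2*p*q/3 - 2*p/3 - 2*q^2/3, p^3*q + p^3 - 2*p^2*q - 3*p^2 - 4*p*q^2 - p*q - p - q^2, p^3/3 + p^2*q^2 + p^2*q + 4*p^2/3 + 5*p*q^2/3 + p*q/3 + p/3 + q^2/3, -p + q^3 - q^2}; counting standard monomials gives mu = 9. Corank 1: A-series; mu = 9 gives A_9.

Type A_{9}, Milnor number mu = 9.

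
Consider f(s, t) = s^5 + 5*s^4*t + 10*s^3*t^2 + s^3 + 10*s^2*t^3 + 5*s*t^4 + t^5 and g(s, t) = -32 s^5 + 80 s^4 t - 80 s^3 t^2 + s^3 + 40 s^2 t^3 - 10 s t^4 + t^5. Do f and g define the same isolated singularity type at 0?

The Hessian of f at 0 is [[0, 0], [0, 0]] with rank 0, so corank 2. A Groebner basis of the Jacobian ideal J(f) in C{s,t} is {t^5, s*t^3 + t^4/4, s^2}; counting standard monomials gives mu = 8. Corank 2; j^3 = s^3 is a perfect cube, so E-series; the 5-jet and mu = 8 give E_8. The Hessian of g at 0 is [[0, 0], [0, 0]] with rank 0, so corank 2. A Groebner basis of the Jacobian ideal J(g) in C{s,t} is {t^5, s*t^3 - t^4/8, s^2}; counting standard monomials gives mu = 8. Corank 2; j^3 = s^3 is a perfect cube, so E-series; the 5-jet and mu = 8 give E_8. Both have type E_8, hence right-equivalent.

Yes.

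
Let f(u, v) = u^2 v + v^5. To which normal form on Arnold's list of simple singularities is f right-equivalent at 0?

D_{6}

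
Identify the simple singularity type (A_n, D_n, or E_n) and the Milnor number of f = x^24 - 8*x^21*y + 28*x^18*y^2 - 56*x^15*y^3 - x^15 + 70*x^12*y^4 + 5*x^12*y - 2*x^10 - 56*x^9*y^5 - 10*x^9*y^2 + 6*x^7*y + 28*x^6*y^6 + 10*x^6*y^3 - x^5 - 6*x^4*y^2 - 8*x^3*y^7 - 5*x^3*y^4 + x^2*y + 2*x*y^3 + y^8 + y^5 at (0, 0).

Type D_9, Milnor number mu = 9.

The Hessian of f at 0 has rank 0. Corank 2; j^3 = x^2*y has shape L^2 M (L != M), so D-series; mu = 9 gives D_9.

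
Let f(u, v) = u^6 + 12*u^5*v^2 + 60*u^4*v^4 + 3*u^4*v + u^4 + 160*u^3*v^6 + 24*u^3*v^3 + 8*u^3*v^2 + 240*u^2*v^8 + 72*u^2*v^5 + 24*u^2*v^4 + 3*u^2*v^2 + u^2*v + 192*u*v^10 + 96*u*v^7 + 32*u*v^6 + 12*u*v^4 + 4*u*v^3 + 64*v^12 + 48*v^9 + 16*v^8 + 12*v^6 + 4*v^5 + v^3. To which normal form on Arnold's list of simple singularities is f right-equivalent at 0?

D_4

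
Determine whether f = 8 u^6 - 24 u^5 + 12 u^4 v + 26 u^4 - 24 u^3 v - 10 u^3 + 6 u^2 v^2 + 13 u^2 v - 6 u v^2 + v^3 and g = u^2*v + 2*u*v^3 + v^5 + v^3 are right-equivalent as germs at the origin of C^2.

Yes.

The Hessian of f at 0 is [[0, 0], [0, 0]] with rank 0, so corank 2. A Groebner basis of the Jacobian ideal J(f) in C{u,v} is {v^3, u^2 - 3*v^2/11, u*v - 6*v^2/11}; counting standard monomials gives mu = 4. Corank 2; j^3 = -(2*u - v)*(5*u^2 - 4*u*v + v^2) splits into three distinct lines over C (the quadratic factor has nonzero discriminant), so D_4. The Hessian of g at 0 is [[0, 0], [0, 0]] with rank 0, so corank 2. A Groebner basis of the Jacobian ideal J(g) in C{u,v} is {v^3, u^2 + 3*v^2, u*v}; counting standard monomials gives mu = 4. Corank 2; j^3 = v*(u^2 + v^2) splits into three distinct lines over C (the quadratic factor has nonzero discriminant), so D_4. Both have type D_4, hence right-equivalent.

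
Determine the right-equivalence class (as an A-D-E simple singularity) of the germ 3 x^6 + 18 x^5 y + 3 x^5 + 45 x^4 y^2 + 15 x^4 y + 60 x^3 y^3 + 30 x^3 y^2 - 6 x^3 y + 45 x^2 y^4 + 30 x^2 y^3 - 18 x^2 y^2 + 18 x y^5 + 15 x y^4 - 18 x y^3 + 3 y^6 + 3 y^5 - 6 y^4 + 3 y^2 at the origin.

A_4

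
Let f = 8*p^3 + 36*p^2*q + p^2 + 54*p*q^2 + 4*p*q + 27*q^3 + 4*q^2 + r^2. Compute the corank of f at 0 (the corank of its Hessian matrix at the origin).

1

The Hessian at 0 is [[2, 4, 0], [4, 8, 0], [0, 0, 2]] of rank 2; hence corank 1.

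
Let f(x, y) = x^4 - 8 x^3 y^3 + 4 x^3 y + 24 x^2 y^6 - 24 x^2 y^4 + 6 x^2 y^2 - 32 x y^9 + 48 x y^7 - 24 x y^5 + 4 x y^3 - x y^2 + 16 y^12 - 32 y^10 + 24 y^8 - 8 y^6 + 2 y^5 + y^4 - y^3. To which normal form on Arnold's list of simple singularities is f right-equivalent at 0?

The Hessian of f at 0 has rank 0. Corank 2; j^3 = -y^2*(x + y) has shape L^2 M (L != M), so D-series; mu = 5 gives D_5.

D_{5}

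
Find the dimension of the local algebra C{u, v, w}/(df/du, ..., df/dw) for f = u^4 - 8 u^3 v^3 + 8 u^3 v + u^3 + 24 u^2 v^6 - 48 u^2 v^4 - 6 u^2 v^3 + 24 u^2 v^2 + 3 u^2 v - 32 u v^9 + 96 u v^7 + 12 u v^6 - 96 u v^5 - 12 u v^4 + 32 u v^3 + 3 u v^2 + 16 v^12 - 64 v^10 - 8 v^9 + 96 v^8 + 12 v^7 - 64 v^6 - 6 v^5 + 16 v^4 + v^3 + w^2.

6

The Hessian of f at 0 is [[0, 0, 0], [0, 0, 0], [0, 0, 2]] with rank 1, so corank 2. A Groebner basis of the Jacobian ideal J(f) in C{u,v,w} is {v^4, u*v^2 + 4*v^3/3, u^2 + 2*u*v + v^2, w}; counting standard monomials gives mu = 6. Corank 2; j^3 = (u + v)^3 is a perfect cube, so E-series; the 4-jet and mu = 6 give E_6.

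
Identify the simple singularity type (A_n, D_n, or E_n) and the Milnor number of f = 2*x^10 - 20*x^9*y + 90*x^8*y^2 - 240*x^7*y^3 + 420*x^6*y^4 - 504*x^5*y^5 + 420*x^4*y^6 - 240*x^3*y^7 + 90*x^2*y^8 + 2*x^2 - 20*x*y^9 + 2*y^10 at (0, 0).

Type A9, Milnor number mu = 9.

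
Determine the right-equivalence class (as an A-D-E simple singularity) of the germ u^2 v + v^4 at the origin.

D5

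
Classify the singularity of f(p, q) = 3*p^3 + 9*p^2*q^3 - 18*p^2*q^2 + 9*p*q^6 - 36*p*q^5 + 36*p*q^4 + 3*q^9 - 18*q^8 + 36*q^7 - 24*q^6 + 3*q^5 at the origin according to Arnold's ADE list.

E8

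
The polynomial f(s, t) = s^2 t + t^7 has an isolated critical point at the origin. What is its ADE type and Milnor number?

The Hessian of f at 0 has rank 0. Corank 2; j^3 = s^2*t has shape L^2 M (L != M), so D-series; mu = 8 gives D_8.

Type D_8, Milnor number mu = 8.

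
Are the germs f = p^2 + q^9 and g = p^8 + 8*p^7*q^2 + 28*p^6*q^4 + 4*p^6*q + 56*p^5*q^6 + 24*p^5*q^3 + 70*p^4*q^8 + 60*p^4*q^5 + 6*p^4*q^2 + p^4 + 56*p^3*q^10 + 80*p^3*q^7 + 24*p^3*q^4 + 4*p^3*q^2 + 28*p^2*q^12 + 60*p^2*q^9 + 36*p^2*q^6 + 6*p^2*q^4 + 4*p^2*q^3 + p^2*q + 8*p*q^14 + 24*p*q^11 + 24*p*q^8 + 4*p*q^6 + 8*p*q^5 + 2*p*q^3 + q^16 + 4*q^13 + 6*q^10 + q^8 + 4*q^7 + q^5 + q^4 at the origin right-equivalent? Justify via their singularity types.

No.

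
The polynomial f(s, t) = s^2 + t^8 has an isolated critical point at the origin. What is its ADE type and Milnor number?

The Hessian of f at 0 has rank 1. Corank 1: A-series; mu = 7 gives A_7.

Type A_{7}, Milnor number mu = 7.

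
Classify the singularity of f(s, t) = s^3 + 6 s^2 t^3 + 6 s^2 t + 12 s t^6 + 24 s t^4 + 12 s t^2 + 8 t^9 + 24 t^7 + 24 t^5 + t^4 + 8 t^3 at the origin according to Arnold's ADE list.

E_{6}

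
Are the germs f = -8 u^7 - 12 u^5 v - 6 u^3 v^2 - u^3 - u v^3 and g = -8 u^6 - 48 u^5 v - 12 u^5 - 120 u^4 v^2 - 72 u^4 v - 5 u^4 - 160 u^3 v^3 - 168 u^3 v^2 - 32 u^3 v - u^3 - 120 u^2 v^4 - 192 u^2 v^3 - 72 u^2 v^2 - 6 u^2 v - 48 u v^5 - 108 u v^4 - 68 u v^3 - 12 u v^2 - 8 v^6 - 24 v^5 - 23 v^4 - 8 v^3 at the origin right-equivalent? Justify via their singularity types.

No.

The Hessian of f at 0 has rank 0. Corank 2; j^3 = -u^3 is a perfect cube, so E-series; the 4-jet and mu = 7 give E_7. The Hessian of g at 0 has rank 0. Corank 2; j^3 = -(u + 2*v)^3 is a perfect cube, so E-series; the 4-jet and mu = 6 give E_6. f is E_7 but g is E_6, hence not right-equivalent.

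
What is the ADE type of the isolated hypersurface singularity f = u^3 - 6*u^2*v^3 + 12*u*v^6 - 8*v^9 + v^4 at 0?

The Hessian of f at 0 has rank 0. Corank 2; j^3 = u^3 is a perfect cube, so E-series; the 4-jet and mu = 6 give E_6.

E_6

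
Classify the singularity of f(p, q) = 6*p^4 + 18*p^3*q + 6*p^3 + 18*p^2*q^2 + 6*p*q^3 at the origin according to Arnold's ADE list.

E_7

The Hessian of f at 0 has rank 0. Corank 2; j^3 = 6*p^3 is a perfect cube, so E-series; the 4-jet and mu = 7 give E_7.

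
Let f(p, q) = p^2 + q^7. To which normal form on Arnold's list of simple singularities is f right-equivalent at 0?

A_6

The Hessian of f at 0 has rank 1. Corank 1: A-series; mu = 6 gives A_6.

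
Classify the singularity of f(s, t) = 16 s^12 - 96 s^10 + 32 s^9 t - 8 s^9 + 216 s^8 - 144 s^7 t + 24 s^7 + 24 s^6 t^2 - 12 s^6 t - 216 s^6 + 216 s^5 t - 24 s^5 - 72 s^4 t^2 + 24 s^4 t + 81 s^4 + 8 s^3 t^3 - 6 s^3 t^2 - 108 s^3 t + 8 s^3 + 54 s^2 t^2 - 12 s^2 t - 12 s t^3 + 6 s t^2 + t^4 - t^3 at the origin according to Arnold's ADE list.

E6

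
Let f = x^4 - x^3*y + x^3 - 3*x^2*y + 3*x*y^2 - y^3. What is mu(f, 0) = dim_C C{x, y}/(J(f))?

The Hessian of f at 0 is [[0, 0], [0, 0]] with rank 0, so corank 2. A Groebner basis of the Jacobian ideal J(f) in C{x,y} is {3*x^2 - 6*x*y + y^4 + y^3 + 3*y^2, x^3 + 3*x^2 - 6*x*y + 3*y^2, x^2*y + 3*x^2 - 6*x*y + 3*y^2, 2*x^2 + x*y^2 - 4*x*y - y^3/3 + 2*y^2}; counting standard monomials gives mu = 7. Corank 2; j^3 = (x - y)^3 is a perfect cube, so E-series; the 4-jet and mu = 7 give E_7.

7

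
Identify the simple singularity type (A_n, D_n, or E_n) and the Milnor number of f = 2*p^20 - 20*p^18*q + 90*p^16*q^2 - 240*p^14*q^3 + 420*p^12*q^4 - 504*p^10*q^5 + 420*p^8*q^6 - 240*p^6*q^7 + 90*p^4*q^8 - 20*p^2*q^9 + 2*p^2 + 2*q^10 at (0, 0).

Type A_9, Milnor number mu = 9.

The Hessian of f at 0 has rank 1. Corank 1: A-series; mu = 9 gives A_9.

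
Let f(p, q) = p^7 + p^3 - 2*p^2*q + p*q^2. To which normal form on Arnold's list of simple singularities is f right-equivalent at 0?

D_{8}

The Hessian of f at 0 is [[0, 0], [0, 0]] with rank 0, so corank 2. A Groebner basis of the Jacobian ideal J(f) in C{p,q} is {-p*q/7 + q^6 + q^2/7, p*q^2 - q^3, p^2 - p*q}; counting standard monomials gives mu = 8. Corank 2; j^3 = p*(p - q)^2 has shape L^2 M (L != M), so D-series; mu = 8 gives D_8.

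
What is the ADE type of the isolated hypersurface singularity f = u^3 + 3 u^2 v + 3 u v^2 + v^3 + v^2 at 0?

A2

The Hessian of f at 0 has rank 1. Corank 1: A-series; mu = 2 gives A_2.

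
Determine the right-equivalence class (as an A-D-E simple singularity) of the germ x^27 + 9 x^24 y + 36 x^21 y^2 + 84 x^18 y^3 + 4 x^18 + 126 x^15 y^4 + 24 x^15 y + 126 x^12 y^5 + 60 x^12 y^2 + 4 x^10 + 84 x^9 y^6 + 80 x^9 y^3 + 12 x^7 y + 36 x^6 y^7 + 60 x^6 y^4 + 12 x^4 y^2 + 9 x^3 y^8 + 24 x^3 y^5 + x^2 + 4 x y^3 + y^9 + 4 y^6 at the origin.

A_{8}

The Hessian of f at 0 has rank 1. Corank 1: A-series; mu = 8 gives A_8.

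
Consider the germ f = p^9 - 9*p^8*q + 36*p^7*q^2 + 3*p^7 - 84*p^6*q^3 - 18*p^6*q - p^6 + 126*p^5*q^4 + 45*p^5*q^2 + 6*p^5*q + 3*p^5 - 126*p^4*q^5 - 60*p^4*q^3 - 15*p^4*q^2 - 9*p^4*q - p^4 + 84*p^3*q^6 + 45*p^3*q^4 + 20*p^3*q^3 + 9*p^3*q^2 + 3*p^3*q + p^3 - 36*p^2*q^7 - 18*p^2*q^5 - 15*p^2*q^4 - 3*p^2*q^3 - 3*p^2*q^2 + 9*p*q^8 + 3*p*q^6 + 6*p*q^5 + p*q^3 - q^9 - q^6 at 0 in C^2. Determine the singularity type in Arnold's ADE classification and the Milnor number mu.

The Hessian of f at 0 is [[0, 0], [0, 0]] with rank 0, so corank 2. A Groebner basis of the Jacobian ideal J(f) in C{p,q} is {3*p^2 + q^4 + q^3, p^3, p^2*q - p^2 - q^3/3, -2*p^2 + p*q^2 - 2*q^3/3}; counting standard monomials gives mu = 7. Corank 2; j^3 = p^3 is a perfect cube, so E-series; the 4-jet and mu = 7 give E_7.

Type E7, Milnor number mu = 7.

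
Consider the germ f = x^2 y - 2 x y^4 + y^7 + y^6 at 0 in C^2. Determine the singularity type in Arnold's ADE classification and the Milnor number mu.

Type D_{7}, Milnor number mu = 7.

The Hessian of f at 0 is [[0, 0], [0, 0]] with rank 0, so corank 2. A Groebner basis of the Jacobian ideal J(f) in C{x,y} is {-x*y + y^4, x^3, x^2*y, x^2/6 + x*y^2}; counting standard monomials gives mu = 7. Corank 2; j^3 = x^2*y has shape L^2 M (L != M), so D-series; mu = 7 gives D_7.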